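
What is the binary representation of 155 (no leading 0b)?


155 = 10011011 in binary

10011011


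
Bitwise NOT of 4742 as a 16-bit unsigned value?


~0b1001010000110 = 0b1110110101111001 = 60793 (16-bit unsigned)

60793


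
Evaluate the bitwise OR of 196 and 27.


0b11000100 | 0b11011 = 0b11011111 = 223

223


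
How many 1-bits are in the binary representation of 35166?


0b1000100101011110 has 8 set bits

8


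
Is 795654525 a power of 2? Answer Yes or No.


0b101111011011001011100101111101. Multiple bits set => No

No


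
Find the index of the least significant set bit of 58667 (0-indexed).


0b1110010100101011. Lowest set bit at position 0

0


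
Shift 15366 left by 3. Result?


0b11110000000110 << 3 = 0b11110000000110000 = 122928

122928


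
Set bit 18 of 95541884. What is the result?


95541884 | (1 << 18) = 95541884 | 262144 = 95804028

95804028


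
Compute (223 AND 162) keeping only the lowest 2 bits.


Step 1: 223 & 162 = 130
Step 2: 130 & 3 = 2

2


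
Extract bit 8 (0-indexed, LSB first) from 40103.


0b1001110010100111, position 8 = 0

0


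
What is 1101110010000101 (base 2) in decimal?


1101110010000101 in decimal = 56453

56453


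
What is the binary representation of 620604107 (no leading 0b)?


620604107 = 100100111111011010101011001011 in binary

100100111111011010101011001011


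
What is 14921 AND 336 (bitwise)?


0b11101001001001 & 0b101010000 = 0b1000000 = 64

64


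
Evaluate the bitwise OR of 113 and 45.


0b1110001 | 0b101101 = 0b1111101 = 125

125


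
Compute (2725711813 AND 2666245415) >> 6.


Step 1: 2725711813 & 2666245415 = 2187529477
Step 2: 2187529477 >> 6 = 34180148

34180148


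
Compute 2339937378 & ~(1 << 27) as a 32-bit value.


2339937378 & ~(1 << 27) = 2205719650

2205719650


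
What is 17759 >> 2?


0b100010101011111 >> 2 = 0b1000101010111 = 4439

4439


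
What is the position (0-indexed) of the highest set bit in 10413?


0b10100010101101. Highest set bit at position 13

13


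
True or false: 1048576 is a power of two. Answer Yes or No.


0b100000000000000000000. Only one bit set => Yes

Yes


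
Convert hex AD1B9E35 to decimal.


AD1B9E35 hex = 2904268341 decimal

2904268341


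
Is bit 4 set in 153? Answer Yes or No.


0b10011001, bit 4 = 1. Yes

Yes


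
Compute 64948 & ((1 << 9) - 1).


64948 & 511 = 436

436


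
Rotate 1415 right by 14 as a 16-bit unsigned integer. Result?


Rotate 0b10110000111 right by 14 (16-bit) = 0b1011000011100 = 5660

5660


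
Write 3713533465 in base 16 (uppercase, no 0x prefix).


3713533465 = DD580619 hex

DD580619


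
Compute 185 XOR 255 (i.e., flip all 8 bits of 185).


185 ^ 255 = 70

70


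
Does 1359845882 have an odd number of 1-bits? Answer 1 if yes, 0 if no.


0b1010001000011011001100111111010 has 16 ones => parity 0

0


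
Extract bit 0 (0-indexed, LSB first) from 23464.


0b101101110101000, position 0 = 0

0


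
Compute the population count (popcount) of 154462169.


0b1001001101001110011111011001 has 16 set bits

16


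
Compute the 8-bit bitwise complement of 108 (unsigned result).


~0b1101100 = 0b10010011 = 147 (8-bit unsigned)

147


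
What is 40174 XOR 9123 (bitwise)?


0b1001110011101110 ^ 0b10001110100011 = 0b1011111101001101 = 48973

48973


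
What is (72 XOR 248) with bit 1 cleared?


Step 1: 72 ^ 248 = 176
Step 2: 176 & ~(1 << 1) = 176

176


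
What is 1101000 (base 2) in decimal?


1101000 in decimal = 104

104


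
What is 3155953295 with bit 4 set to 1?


3155953295 | (1 << 4) = 3155953295 | 16 = 3155953311

3155953311


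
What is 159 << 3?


0b10011111 << 3 = 0b10011111000 = 1272

1272


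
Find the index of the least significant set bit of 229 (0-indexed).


0b11100101. Lowest set bit at position 0

0


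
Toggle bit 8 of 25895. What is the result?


25895 ^ (1 << 8) = 25895 ^ 256 = 25639

25639


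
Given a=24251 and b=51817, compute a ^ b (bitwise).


24251 ^ 51817 = 38098

38098


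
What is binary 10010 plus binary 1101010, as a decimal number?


10010 + 1101010 = 1111100 = 124

124


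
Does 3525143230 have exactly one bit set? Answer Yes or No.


0b11010010000111010110101010111110. Multiple bits set => No

No


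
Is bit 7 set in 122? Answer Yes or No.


0b1111010, bit 7 = 0. No

No


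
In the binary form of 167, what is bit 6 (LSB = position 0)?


0b10100111, position 6 = 0

0


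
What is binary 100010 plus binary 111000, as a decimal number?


100010 + 111000 = 1011010 = 90

90


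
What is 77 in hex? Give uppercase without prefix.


77 = 4D hex

4D


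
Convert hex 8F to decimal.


8F hex = 143 decimal

143


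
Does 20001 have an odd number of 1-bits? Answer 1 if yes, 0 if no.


0b100111000100001 has 6 ones => parity 0

0


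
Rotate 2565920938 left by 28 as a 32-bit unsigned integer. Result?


Rotate 0b10011000111100001101100010101010 left by 28 (32-bit) = 0b10101001100011110000110110001010 = 2844724618

2844724618


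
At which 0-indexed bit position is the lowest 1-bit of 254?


0b11111110. Lowest set bit at position 1

1


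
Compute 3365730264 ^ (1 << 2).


3365730264 ^ (1 << 2) = 3365730264 ^ 4 = 3365730268

3365730268


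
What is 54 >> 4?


0b110110 >> 4 = 0b11 = 3

3


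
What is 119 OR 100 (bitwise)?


0b1110111 | 0b1100100 = 0b1110111 = 119

119


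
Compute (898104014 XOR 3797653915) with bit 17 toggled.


Step 1: 898104014 ^ 3797653915 = 3621544789
Step 2: 3621544789 ^ (1 << 17) = 3621544789 ^ 131072 = 3621675861

3621675861


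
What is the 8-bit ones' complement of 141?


141 ^ 255 = 114

114


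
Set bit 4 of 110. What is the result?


110 | (1 << 4) = 110 | 16 = 126

126


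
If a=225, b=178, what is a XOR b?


225 ^ 178 = 83

83


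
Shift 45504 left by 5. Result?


0b1011000111000000 << 5 = 0b101100011100000000000 = 1456128

1456128


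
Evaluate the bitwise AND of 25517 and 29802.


0b110001110101101 & 0b111010001101010 = 0b110000000101000 = 24616

24616


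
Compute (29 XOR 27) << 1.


Step 1: 29 ^ 27 = 6
Step 2: 6 << 1 = 12

12


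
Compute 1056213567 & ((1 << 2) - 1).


1056213567 & 3 = 3

3


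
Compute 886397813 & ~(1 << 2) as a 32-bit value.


886397813 & ~(1 << 2) = 886397809

886397809


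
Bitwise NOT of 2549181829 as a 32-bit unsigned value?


~0b10010111111100010110110110000101 = 0b1101000000011101001001001111010 = 1745785466 (32-bit unsigned)

1745785466


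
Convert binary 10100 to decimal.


10100 in decimal = 20

20


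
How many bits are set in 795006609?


0b101111011000101101011010010001 has 16 set bits

16


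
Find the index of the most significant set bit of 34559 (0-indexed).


0b1000011011111111. Highest set bit at position 15

15


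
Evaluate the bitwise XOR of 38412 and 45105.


0b1001011000001100 ^ 0b1011000000110001 = 0b10011000111101 = 9789

9789


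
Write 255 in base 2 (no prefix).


255 = 11111111 in binary

11111111


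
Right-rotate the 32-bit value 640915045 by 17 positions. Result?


Rotate 0b100110001100111001011001100101 right by 17 (32-bit) = 0b11001011001100101001001100011001 = 3409089305

3409089305


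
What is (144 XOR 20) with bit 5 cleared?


Step 1: 144 ^ 20 = 132
Step 2: 132 & ~(1 << 5) = 132

132


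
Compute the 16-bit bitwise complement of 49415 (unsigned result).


~0b1100000100000111 = 0b11111011111000 = 16120 (16-bit unsigned)

16120


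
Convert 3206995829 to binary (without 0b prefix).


3206995829 = 10111111001001101101111101110101 in binary

10111111001001101101111101110101


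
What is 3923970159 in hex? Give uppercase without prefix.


3923970159 = E9E3086F hex

E9E3086F


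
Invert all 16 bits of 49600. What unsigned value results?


49600 ^ 65535 = 15935

15935


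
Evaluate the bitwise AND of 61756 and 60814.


0b1111000100111100 & 0b1110110110001110 = 0b1110000100001100 = 57612

57612


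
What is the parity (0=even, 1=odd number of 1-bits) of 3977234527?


0b11101101000011111100100001011111 has 19 ones => parity 1

1


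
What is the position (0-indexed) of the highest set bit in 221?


0b11011101. Highest set bit at position 7

7


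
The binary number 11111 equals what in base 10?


11111 in decimal = 31

31


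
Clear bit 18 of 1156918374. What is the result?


1156918374 & ~(1 << 18) = 1156656230

1156656230


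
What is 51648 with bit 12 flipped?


51648 ^ (1 << 12) = 51648 ^ 4096 = 55744

55744


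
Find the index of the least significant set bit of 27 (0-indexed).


0b11011. Lowest set bit at position 0

0


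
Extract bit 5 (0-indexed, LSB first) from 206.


0b11001110, position 5 = 0

0


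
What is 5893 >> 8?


0b1011100000101 >> 8 = 0b10111 = 23

23


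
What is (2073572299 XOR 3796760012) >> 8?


Step 1: 2073572299 ^ 3796760012 = 2580923911
Step 2: 2580923911 >> 8 = 10081734

10081734


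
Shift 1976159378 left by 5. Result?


0b1110101110010011100110010010010 << 5 = 0b111010111001001110011001001001000000 = 63237100096

63237100096


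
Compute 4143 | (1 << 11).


4143 | (1 << 11) = 4143 | 2048 = 6191

6191


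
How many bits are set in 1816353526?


0b1101100010000110101101011110110 has 17 set bits

17


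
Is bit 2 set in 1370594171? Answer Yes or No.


0b1010001101100011001101101111011, bit 2 = 0. No

No


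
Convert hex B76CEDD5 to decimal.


B76CEDD5 hex = 3077369301 decimal

3077369301


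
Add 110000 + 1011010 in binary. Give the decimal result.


110000 + 1011010 = 10001010 = 138

138


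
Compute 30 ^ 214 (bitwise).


0b11110 ^ 0b11010110 = 0b11001000 = 200

200


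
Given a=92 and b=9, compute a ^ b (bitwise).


92 ^ 9 = 85

85


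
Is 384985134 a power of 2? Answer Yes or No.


0b10110111100100110100000101110. Multiple bits set => No

No


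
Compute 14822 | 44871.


0b11100111100110 | 0b1010111101000111 = 0b1011111111100111 = 49127

49127


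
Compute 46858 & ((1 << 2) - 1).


46858 & 3 = 2

2


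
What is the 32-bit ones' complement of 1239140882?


1239140882 ^ 4294967295 = 3055826413

3055826413


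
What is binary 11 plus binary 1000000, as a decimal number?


11 + 1000000 = 1000011 = 67

67


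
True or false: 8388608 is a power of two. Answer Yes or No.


0b100000000000000000000000. Only one bit set => Yes

Yes


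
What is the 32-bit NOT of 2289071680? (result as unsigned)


~0b10001000011100000111011001000000 = 0b1110111100011111000100110111111 = 2005895615 (32-bit unsigned)

2005895615


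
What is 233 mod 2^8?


233 & 255 = 233

233


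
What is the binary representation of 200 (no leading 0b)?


200 = 11001000 in binary

11001000


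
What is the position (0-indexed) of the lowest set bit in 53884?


0b1101001001111100. Lowest set bit at position 2

2


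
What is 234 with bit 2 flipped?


234 ^ (1 << 2) = 234 ^ 4 = 238

238


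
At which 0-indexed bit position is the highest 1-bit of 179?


0b10110011. Highest set bit at position 7

7


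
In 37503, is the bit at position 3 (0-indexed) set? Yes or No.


0b1001001001111111, bit 3 = 1. Yes

Yes


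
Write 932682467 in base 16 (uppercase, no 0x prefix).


932682467 = 37979AE3 hex

37979AE3


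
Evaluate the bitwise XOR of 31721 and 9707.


0b111101111101001 ^ 0b10010111101011 = 0b101111000000010 = 24066

24066


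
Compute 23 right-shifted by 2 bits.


0b10111 >> 2 = 0b101 = 5

5


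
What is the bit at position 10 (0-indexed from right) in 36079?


0b1000110011101111, position 10 = 1

1


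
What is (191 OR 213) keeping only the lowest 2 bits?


Step 1: 191 | 213 = 255
Step 2: 255 & 3 = 3

3


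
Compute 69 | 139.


0b1000101 | 0b10001011 = 0b11001111 = 207

207


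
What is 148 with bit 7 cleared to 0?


148 & ~(1 << 7) = 20

20


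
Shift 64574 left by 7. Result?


0b1111110000111110 << 7 = 0b11111100001111100000000 = 8265472

8265472


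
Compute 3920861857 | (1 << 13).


3920861857 | (1 << 13) = 3920861857 | 8192 = 3920870049

3920870049


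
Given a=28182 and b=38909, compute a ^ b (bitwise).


28182 ^ 38909 = 63979

63979


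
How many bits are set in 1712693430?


0b1100110000101011010000010110110 has 14 set bits

14


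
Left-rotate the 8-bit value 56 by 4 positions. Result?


Rotate 0b111000 left by 4 (8-bit) = 0b10000011 = 131

131


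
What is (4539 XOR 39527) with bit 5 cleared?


Step 1: 4539 ^ 39527 = 35804
Step 2: 35804 & ~(1 << 5) = 35804

35804


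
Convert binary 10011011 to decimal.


10011011 in decimal = 155

155


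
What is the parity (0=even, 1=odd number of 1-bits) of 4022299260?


0b11101111101111110110101001111100 has 23 ones => parity 1

1


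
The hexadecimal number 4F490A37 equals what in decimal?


4F490A37 hex = 1330186807 decimal

1330186807


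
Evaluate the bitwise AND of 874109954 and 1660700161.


0b110100000110011101110000000010 & 0b1100010111111000100011000000001 = 0b100000000110000100010000000000 = 538461184

538461184


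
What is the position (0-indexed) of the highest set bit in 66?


0b1000010. Highest set bit at position 6

6


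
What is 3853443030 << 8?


0b11100101101011101101111111010110 << 8 = 0b1110010110101110110111111101011000000000 = 986481415680

986481415680


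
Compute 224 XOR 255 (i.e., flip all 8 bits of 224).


224 ^ 255 = 31

31


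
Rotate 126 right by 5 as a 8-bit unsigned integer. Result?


Rotate 0b1111110 right by 5 (8-bit) = 0b11110011 = 243

243


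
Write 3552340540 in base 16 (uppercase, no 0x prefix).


3552340540 = D3BC6A3C hex

D3BC6A3C


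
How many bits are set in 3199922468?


0b10111110101110101111000100100100 has 18 set bits

18


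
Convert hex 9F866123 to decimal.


9F866123 hex = 2676384035 decimal

2676384035


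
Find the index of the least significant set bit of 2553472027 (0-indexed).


0b10011000001100101110010000011011. Lowest set bit at position 0

0


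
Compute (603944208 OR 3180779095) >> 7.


Step 1: 603944208 | 3180779095 = 3221223255
Step 2: 3221223255 >> 7 = 25165806

25165806


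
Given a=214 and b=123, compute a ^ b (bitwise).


214 ^ 123 = 173

173


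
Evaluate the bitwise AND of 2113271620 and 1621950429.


0b1111101111101011111011101000100 & 0b1100000101011001111111111011101 = 0b1100000101001001111011101000100 = 1621423940

1621423940


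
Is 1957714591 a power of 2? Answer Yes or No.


0b1110100101100000101101010011111. Multiple bits set => No

No


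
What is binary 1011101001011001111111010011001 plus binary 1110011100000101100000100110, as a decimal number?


1011101001011001111111010011001 + 1110011100000101100000100110 = 1101011100111010101011010111111 = 1805473471

1805473471


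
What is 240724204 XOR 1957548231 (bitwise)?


0b1110010110010010100011101100 ^ 0b1110100101011011101000011000111 = 0b1111010111101001111100000101011 = 2062874667

2062874667


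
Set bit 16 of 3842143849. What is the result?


3842143849 | (1 << 16) = 3842143849 | 65536 = 3842209385

3842209385


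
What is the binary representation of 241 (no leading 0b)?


241 = 11110001 in binary

11110001


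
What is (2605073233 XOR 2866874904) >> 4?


Step 1: 2605073233 ^ 2866874904 = 833046857
Step 2: 833046857 >> 4 = 52065428

52065428


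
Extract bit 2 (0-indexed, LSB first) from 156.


0b10011100, position 2 = 1

1


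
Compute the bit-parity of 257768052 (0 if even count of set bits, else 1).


0b1111010111010011101001110100 has 17 ones => parity 1

1


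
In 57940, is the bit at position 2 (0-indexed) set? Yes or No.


0b1110001001010100, bit 2 = 1. Yes

Yes


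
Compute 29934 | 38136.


0b111010011101110 | 0b1001010011111000 = 0b1111010011111110 = 62718

62718


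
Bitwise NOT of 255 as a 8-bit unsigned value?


~0b11111111 = 0b0 = 0 (8-bit unsigned)

0


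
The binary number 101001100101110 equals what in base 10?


101001100101110 in decimal = 21294

21294


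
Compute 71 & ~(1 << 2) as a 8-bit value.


71 & ~(1 << 2) = 67

67


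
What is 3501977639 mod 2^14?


3501977639 & 16383 = 12327

12327


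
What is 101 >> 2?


0b1100101 >> 2 = 0b11001 = 25

25


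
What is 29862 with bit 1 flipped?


29862 ^ (1 << 1) = 29862 ^ 2 = 29860

29860


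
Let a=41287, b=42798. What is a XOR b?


41287 ^ 42798 = 1641

1641


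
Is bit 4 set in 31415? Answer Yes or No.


0b111101010110111, bit 4 = 1. Yes

Yes


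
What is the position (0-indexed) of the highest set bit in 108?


0b1101100. Highest set bit at position 6

6


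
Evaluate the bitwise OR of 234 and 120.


0b11101010 | 0b1111000 = 0b11111010 = 250

250


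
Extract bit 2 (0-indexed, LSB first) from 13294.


0b11001111101110, position 2 = 1

1


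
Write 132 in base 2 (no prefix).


132 = 10000100 in binary

10000100


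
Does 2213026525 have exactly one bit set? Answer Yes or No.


0b10000011111010000001101011011101. Multiple bits set => No

No


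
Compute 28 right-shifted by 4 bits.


0b11100 >> 4 = 0b1 = 1

1


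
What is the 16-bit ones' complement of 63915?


63915 ^ 65535 = 1620

1620


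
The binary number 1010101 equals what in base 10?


1010101 in decimal = 85

85


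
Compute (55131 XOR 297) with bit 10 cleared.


Step 1: 55131 ^ 297 = 54898
Step 2: 54898 & ~(1 << 10) = 53874

53874


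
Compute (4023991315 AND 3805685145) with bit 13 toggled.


Step 1: 4023991315 & 3805685145 = 3805291537
Step 2: 3805291537 ^ (1 << 13) = 3805291537 ^ 8192 = 3805283345

3805283345


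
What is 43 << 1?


0b101011 << 1 = 0b1010110 = 86

86


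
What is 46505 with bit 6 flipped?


46505 ^ (1 << 6) = 46505 ^ 64 = 46569

46569


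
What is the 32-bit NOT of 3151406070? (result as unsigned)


~0b10111011110101101010001111110110 = 0b1000100001010010101110000001001 = 1143561225 (32-bit unsigned)

1143561225


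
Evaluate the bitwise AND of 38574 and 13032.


0b1001011010101110 & 0b11001011101000 = 0b1001010101000 = 4776

4776


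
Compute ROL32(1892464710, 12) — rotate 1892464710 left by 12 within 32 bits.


Rotate 0b1110000110011001011100001000110 left by 12 (32-bit) = 0b11001011100001000110011100001100 = 3414451980

3414451980


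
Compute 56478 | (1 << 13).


56478 | (1 << 13) = 56478 | 8192 = 64670

64670


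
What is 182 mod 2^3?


182 & 7 = 6

6


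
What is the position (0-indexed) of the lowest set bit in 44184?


0b1010110010011000. Lowest set bit at position 3

3


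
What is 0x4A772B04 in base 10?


4A772B04 hex = 1249323780 decimal

1249323780


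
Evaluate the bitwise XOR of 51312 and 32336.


0b1100100001110000 ^ 0b111111001010000 = 0b1011011000100000 = 46624

46624


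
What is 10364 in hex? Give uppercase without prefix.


10364 = 287C hex

287C


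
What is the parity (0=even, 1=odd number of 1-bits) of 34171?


0b1000010101111011 has 9 ones => parity 1

1


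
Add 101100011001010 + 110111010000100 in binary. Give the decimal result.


101100011001010 + 110111010000100 = 1100011101001110 = 51022

51022


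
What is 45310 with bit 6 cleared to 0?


45310 & ~(1 << 6) = 45246

45246


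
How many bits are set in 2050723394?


0b1111010001110111000111001000010 has 16 set bits

16


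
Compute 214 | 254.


0b11010110 | 0b11111110 = 0b11111110 = 254

254


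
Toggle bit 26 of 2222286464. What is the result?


2222286464 ^ (1 << 26) = 2222286464 ^ 67108864 = 2155177600

2155177600


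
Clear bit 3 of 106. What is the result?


106 & ~(1 << 3) = 98

98


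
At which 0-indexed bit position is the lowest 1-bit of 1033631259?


0b111101100110111111011000011011. Lowest set bit at position 0

0


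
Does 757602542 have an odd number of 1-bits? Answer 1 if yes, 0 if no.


0b101101001010000001100011101110 has 14 ones => parity 0

0


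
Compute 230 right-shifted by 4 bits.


0b11100110 >> 4 = 0b1110 = 14

14


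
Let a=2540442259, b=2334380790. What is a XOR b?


2540442259 ^ 2334380790 = 474988645

474988645


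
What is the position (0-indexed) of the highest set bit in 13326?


0b11010000001110. Highest set bit at position 13

13


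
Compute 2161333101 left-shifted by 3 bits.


0b10000000110100110101001101101101 << 3 = 0b10000000110100110101001101101101000 = 17290664808

17290664808


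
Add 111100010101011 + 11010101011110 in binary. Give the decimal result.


111100010101011 + 11010101011110 = 1010111000001001 = 44553

44553


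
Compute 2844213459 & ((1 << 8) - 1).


2844213459 & 255 = 211

211


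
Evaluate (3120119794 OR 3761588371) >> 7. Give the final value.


Step 1: 3120119794 | 3761588371 = 4194140147
Step 2: 4194140147 >> 7 = 32766719

32766719


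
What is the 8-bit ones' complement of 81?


81 ^ 255 = 174

174


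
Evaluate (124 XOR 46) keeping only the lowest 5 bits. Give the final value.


Step 1: 124 ^ 46 = 82
Step 2: 82 & 31 = 18

18


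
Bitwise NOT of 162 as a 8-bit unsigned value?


~0b10100010 = 0b1011101 = 93 (8-bit unsigned)

93


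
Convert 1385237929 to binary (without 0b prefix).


1385237929 = 1010010100100010000110110101001 in binary

1010010100100010000110110101001


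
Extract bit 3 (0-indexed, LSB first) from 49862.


0b1100001011000110, position 3 = 0

0


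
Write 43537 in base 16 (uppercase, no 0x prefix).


43537 = AA11 hex

AA11


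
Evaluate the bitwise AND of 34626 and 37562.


0b1000011101000010 & 0b1001001010111010 = 0b1000001000000010 = 33282

33282


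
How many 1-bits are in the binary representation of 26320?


0b110011011010000 has 7 set bits

7


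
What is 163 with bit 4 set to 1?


163 | (1 << 4) = 163 | 16 = 179

179


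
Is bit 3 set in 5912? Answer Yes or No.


0b1011100011000, bit 3 = 1. Yes

Yes


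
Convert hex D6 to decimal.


D6 hex = 214 decimal

214


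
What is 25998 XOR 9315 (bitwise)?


0b110010110001110 ^ 0b10010001100011 = 0b100000111101101 = 16877

16877


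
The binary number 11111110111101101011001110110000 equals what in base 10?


11111110111101101011001110110000 in decimal = 4277580720

4277580720


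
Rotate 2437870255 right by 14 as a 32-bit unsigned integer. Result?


Rotate 0b10010001010011101111001010101111 right by 14 (32-bit) = 0b11001010101111100100010100111011 = 3401467195

3401467195


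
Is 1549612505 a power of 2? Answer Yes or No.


0b1011100010111010011010111011001. Multiple bits set => No

No


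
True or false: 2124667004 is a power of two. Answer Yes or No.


0b1111110101000111101100001111100. Multiple bits set => No

No


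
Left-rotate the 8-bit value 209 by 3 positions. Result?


Rotate 0b11010001 left by 3 (8-bit) = 0b10001110 = 142

142


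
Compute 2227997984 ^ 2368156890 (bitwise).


0b10000100110011001000110100100000 ^ 0b10001101001001110011010011011010 = 0b1001111010111011100111111010 = 166443514

166443514


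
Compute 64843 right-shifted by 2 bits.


0b1111110101001011 >> 2 = 0b11111101010010 = 16210

16210


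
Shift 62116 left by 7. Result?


0b1111001010100100 << 7 = 0b11110010101001000000000 = 7950848

7950848


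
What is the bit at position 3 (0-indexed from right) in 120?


0b1111000, position 3 = 1

1


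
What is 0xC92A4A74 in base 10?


C92A4A74 hex = 3374991988 decimal

3374991988


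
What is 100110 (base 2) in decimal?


100110 in decimal = 38

38


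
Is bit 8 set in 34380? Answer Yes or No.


0b1000011001001100, bit 8 = 0. No

No


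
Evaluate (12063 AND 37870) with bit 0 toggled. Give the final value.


Step 1: 12063 & 37870 = 782
Step 2: 782 ^ (1 << 0) = 782 ^ 1 = 783

783


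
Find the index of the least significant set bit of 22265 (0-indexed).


0b101011011111001. Lowest set bit at position 0

0


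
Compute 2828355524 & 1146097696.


0b10101000100101010100011111000100 & 0b1000100010100000001000000100000 = 0b100000000000000000000 = 1048576

1048576


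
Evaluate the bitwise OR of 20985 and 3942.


0b101000111111001 | 0b111101100110 = 0b101111111111111 = 24575

24575


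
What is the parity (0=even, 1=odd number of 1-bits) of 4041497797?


0b11110000111001000101110011000101 has 16 ones => parity 0

0


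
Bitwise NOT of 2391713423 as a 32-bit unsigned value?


~0b10001110100011101010011010001111 = 0b1110001011100010101100101110000 = 1903253872 (32-bit unsigned)

1903253872


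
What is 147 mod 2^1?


147 & 1 = 1

1


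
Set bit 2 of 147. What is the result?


147 | (1 << 2) = 147 | 4 = 151

151


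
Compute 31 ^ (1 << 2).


31 ^ (1 << 2) = 31 ^ 4 = 27

27


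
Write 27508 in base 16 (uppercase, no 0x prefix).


27508 = 6B74 hex

6B74


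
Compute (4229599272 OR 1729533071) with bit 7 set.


Step 1: 4229599272 | 1729533071 = 4280194223
Step 2: 4280194223 | (1 << 7) = 4280194223 | 128 = 4280194223

4280194223


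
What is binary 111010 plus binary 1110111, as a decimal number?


111010 + 1110111 = 10110001 = 177

177


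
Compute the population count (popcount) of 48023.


0b1011101110010111 has 11 set bits

11


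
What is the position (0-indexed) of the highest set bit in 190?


0b10111110. Highest set bit at position 7

7


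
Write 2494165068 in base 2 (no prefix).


2494165068 = 10010100101010011111000001001100 in binary

10010100101010011111000001001100


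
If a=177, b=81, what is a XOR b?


177 ^ 81 = 224

224


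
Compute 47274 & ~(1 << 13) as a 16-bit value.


47274 & ~(1 << 13) = 39082

39082


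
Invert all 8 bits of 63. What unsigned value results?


63 ^ 255 = 192

192


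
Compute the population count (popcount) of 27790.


0b110110010001110 has 8 set bits

8


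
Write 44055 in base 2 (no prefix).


44055 = 1010110000010111 in binary

1010110000010111


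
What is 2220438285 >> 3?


0b10000100010110010011001100001101 >> 3 = 0b10000100010110010011001100001 = 277554785

277554785


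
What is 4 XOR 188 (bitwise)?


0b100 ^ 0b10111100 = 0b10111000 = 184

184


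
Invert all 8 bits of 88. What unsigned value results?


88 ^ 255 = 167

167


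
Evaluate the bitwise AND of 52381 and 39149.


0b1100110010011101 & 0b1001100011101101 = 0b1000100010001101 = 34957

34957


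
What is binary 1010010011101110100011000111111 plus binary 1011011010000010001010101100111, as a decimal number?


1010010011101110100011000111111 + 1011011010000010001010101100111 = 10101101101110000101101110100110 = 2914540454

2914540454


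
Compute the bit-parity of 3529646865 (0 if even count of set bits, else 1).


0b11010010011000100010001100010001 has 12 ones => parity 0

0


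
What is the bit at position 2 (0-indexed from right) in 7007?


0b1101101011111, position 2 = 1

1


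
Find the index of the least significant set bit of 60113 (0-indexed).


0b1110101011010001. Lowest set bit at position 0

0


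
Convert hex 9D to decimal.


9D hex = 157 decimal

157


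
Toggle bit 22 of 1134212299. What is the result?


1134212299 ^ (1 << 22) = 1134212299 ^ 4194304 = 1138406603

1138406603


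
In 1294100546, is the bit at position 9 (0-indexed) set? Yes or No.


0b1001101001000100110100001000010, bit 9 = 0. No

No


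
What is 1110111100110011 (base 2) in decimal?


1110111100110011 in decimal = 61235

61235


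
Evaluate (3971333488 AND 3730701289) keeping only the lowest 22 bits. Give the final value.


Step 1: 3971333488 & 3730701289 = 3423975776
Step 2: 3423975776 & 4194303 = 1423712

1423712


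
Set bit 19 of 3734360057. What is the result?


3734360057 | (1 << 19) = 3734360057 | 524288 = 3734884345

3734884345


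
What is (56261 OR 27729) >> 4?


Step 1: 56261 | 27729 = 65493
Step 2: 65493 >> 4 = 4093

4093


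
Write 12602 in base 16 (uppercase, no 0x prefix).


12602 = 313A hex

313A


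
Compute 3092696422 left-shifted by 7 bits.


0b10111000010101101100110101100110 << 7 = 0b101110000101011011001101011001100000000 = 395865142016

395865142016


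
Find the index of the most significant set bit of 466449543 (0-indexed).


0b11011110011010111010010000111. Highest set bit at position 28

28


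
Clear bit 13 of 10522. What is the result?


10522 & ~(1 << 13) = 2330

2330


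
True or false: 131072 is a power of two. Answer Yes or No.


0b100000000000000000. Only one bit set => Yes

Yes


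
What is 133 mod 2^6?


133 & 63 = 5

5


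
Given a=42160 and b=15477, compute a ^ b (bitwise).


42160 ^ 15477 = 39109

39109


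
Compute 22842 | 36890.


0b101100100111010 | 0b1001000000011010 = 0b1101100100111010 = 55610

55610


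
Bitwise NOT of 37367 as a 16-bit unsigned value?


~0b1001000111110111 = 0b110111000001000 = 28168 (16-bit unsigned)

28168


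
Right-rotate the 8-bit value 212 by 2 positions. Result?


Rotate 0b11010100 right by 2 (8-bit) = 0b110101 = 53

53


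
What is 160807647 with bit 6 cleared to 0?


160807647 & ~(1 << 6) = 160807583

160807583


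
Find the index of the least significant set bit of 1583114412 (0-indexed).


0b1011110010111000110100010101100. Lowest set bit at position 2

2


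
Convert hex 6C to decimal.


6C hex = 108 decimal

108


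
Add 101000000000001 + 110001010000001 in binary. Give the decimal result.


101000000000001 + 110001010000001 = 1011001010000010 = 45698

45698


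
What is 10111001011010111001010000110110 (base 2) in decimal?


10111001011010111001010000110110 in decimal = 3110835254

3110835254


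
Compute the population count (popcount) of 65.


0b1000001 has 2 set bits

2


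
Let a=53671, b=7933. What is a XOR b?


53671 ^ 7933 = 53082

53082


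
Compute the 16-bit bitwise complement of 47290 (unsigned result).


~0b1011100010111010 = 0b100011101000101 = 18245 (16-bit unsigned)

18245


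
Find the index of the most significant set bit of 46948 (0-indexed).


0b1011011101100100. Highest set bit at position 15

15


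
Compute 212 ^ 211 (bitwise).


0b11010100 ^ 0b11010011 = 0b111 = 7

7


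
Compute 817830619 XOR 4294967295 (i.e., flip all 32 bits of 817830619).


817830619 ^ 4294967295 = 3477136676

3477136676


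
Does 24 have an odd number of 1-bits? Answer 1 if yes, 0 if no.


0b11000 has 2 ones => parity 0

0


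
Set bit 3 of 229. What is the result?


229 | (1 << 3) = 229 | 8 = 237

237


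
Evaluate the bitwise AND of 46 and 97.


0b101110 & 0b1100001 = 0b100000 = 32

32


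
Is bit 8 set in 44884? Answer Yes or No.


0b1010111101010100, bit 8 = 1. Yes

Yes


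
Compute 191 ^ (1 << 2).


191 ^ (1 << 2) = 191 ^ 4 = 187

187


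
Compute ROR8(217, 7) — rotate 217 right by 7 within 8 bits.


Rotate 0b11011001 right by 7 (8-bit) = 0b10110011 = 179

179


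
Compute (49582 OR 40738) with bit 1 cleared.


Step 1: 49582 | 40738 = 57262
Step 2: 57262 & ~(1 << 1) = 57260

57260


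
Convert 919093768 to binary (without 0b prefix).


919093768 = 110110110010000100001000001000 in binary

110110110010000100001000001000


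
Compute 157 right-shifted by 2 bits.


0b10011101 >> 2 = 0b100111 = 39

39


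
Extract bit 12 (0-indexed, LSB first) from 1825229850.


0b1101100110010101100110000011010, position 12 = 0

0


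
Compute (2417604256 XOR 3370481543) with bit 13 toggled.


Step 1: 2417604256 ^ 3370481543 = 1492959527
Step 2: 1492959527 ^ (1 << 13) = 1492959527 ^ 8192 = 1492967719

1492967719


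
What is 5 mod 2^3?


5 & 7 = 5

5


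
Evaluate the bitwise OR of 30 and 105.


0b11110 | 0b1101001 = 0b1111111 = 127

127


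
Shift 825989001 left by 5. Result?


0b110001001110111001011110001001 << 5 = 0b11000100111011100101111000100100000 = 26431648032

26431648032


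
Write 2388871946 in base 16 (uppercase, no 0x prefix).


2388871946 = 8E634B0A hex

8E634B0A


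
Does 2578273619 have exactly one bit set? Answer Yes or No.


0b10011001101011010101010101010011. Multiple bits set => No

No


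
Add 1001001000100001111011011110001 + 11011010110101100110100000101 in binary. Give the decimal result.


1001001000100001111011011110001 + 11011010110101100110100000101 = 1100100011010111100001111110110 = 1684784118

1684784118


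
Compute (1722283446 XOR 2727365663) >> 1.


Step 1: 1722283446 ^ 2727365663 = 3291986345
Step 2: 3291986345 >> 1 = 1645993172

1645993172


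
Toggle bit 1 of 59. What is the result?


59 ^ (1 << 1) = 59 ^ 2 = 57

57


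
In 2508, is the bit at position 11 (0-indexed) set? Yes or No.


0b100111001100, bit 11 = 1. Yes

Yes


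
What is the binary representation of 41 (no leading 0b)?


41 = 101001 in binary

101001


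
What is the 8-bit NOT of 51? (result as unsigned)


~0b110011 = 0b11001100 = 204 (8-bit unsigned)

204


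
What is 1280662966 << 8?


0b1001100010101010101110110110110 << 8 = 0b100110001010101010111011011011000000000 = 327849719296

327849719296


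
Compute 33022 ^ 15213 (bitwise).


0b1000000011111110 ^ 0b11101101101101 = 0b1011101110010011 = 48019

48019


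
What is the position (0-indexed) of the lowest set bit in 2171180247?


0b10000001011010011001010011010111. Lowest set bit at position 0

0


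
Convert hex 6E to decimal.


6E hex = 110 decimal

110


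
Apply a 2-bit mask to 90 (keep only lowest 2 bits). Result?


90 & 3 = 2

2


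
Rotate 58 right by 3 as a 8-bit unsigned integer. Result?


Rotate 0b111010 right by 3 (8-bit) = 0b1000111 = 71

71


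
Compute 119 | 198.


0b1110111 | 0b11000110 = 0b11110111 = 247

247


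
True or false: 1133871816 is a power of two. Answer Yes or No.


0b1000011100101011000001011001000. Multiple bits set => No

No


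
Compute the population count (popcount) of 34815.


0b1000011111111111 has 12 set bits

12


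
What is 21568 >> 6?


0b101010001000000 >> 6 = 0b101010001 = 337

337


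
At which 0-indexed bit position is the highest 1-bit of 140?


0b10001100. Highest set bit at position 7

7


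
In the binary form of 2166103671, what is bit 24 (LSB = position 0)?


0b10000001000111000001111001110111, position 24 = 1

1


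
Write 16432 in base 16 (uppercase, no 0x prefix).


16432 = 4030 hex

4030


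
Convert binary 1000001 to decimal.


1000001 in decimal = 65

65


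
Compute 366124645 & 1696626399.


0b10101110100101001111001100101 & 0b1100101001000000111011011011111 = 0b101000000000001011001000101 = 83891781

83891781


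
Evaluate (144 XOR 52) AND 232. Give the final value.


Step 1: 144 ^ 52 = 164
Step 2: 164 & 232 = 160

160


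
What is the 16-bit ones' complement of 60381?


60381 ^ 65535 = 5154

5154


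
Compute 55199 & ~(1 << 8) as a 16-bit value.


55199 & ~(1 << 8) = 54943

54943


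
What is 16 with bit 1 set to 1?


16 | (1 << 1) = 16 | 2 = 18

18


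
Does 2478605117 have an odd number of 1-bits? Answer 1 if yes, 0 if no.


0b10010011101111001000001100111101 has 17 ones => parity 1

1


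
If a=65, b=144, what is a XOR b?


65 ^ 144 = 209

209


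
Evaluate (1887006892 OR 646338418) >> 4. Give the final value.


Step 1: 1887006892 | 646338418 = 1996453886
Step 2: 1996453886 >> 4 = 124778367

124778367


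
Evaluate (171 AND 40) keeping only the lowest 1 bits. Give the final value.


Step 1: 171 & 40 = 40
Step 2: 40 & 1 = 0

0


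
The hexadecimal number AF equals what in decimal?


AF hex = 175 decimal

175


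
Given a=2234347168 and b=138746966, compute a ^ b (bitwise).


2234347168 ^ 138746966 = 2372432630

2372432630


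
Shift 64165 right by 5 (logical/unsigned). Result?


0b1111101010100101 >> 5 = 0b11111010101 = 2005

2005


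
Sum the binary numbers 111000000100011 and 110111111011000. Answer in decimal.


111000000100011 + 110111111011000 = 1101111111111011 = 57339

57339


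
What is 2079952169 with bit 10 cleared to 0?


2079952169 & ~(1 << 10) = 2079951145

2079951145


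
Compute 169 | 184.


0b10101001 | 0b10111000 = 0b10111001 = 185

185


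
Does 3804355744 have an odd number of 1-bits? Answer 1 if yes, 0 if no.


0b11100010110000011101110010100000 has 14 ones => parity 0

0


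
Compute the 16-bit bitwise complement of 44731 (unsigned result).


~0b1010111010111011 = 0b101000101000100 = 20804 (16-bit unsigned)

20804


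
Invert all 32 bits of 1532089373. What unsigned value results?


1532089373 ^ 4294967295 = 2762877922

2762877922


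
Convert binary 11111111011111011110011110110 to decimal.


11111111011111011110011110110 in decimal = 535805174

535805174


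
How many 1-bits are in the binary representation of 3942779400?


0b11101011000000100000101000001000 has 10 set bits

10


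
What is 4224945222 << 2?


0b11111011110100111000110001000110 << 2 = 0b1111101111010011100011000100011000 = 16899780888

16899780888


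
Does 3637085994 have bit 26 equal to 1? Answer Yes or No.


0b11011000110010011000011100101010, bit 26 = 0. No

No


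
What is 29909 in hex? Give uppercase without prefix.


29909 = 74D5 hex

74D5


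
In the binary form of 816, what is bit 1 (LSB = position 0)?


0b1100110000, position 1 = 0

0


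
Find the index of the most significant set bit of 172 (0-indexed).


0b10101100. Highest set bit at position 7

7


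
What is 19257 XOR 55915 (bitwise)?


0b100101100111001 ^ 0b1101101001101011 = 0b1001000101010010 = 37202

37202


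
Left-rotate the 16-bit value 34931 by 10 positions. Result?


Rotate 0b1000100001110011 left by 10 (16-bit) = 0b1100111000100001 = 52769

52769


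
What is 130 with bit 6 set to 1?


130 | (1 << 6) = 130 | 64 = 194

194


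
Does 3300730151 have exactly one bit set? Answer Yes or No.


0b11000100101111010010010100100111. Multiple bits set => No

No


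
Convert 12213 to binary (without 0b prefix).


12213 = 10111110110101 in binary

10111110110101


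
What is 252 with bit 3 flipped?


252 ^ (1 << 3) = 252 ^ 8 = 244

244


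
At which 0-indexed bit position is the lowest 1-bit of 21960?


0b101010111001000. Lowest set bit at position 3

3


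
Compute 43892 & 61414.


0b1010101101110100 & 0b1110111111100110 = 0b1010101101100100 = 43876

43876


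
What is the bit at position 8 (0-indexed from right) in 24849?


0b110000100010001, position 8 = 1

1


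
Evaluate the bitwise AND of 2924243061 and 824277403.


0b10101110010011000110100001110101 & 0b110001001000010111100110011011 = 0b100000000000000110100000010001 = 536897553

536897553
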